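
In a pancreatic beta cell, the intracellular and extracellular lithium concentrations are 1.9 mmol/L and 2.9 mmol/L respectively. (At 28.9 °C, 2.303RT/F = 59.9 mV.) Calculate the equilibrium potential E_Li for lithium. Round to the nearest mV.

E = (59.9/z) · log₁₀([Li⁺]_out/[Li⁺]_in) with z = +1.
= (59.9/1) · log₁₀(2.9/1.9) = 59.90 · log₁₀(1.526)
= 59.90 · (0.1836) = 11.00 mV

11 mV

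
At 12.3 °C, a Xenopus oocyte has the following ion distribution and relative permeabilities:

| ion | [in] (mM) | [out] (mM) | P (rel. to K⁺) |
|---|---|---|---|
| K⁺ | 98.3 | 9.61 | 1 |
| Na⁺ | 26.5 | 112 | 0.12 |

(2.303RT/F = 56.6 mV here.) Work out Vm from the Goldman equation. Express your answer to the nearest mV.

Vm = 56.6 · log₁₀[(Σ P·[cation]ₒ + Σ P·[anion]ᵢ) / (Σ P·[cation]ᵢ + Σ P·[anion]ₒ)]
Numerator = 1×9.61 + 0.12×112 = 23.05
Denominator = 1×98.3 + 0.12×26.5 = 101.5
Vm = 56.6 · log₁₀(0.22714) = 56.6 × (-0.6437) = -36.43 mV

-36 mV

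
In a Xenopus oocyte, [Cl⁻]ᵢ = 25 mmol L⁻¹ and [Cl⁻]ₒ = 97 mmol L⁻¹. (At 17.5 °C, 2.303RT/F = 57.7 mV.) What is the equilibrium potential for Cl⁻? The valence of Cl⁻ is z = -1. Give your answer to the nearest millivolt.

E = (57.7/z) · log₁₀([Cl⁻]_out/[Cl⁻]_in) with z = -1.
For an anion, dividing by z = -1 reverses the sign.
= (57.7/-1) · log₁₀(97/25) = -57.70 · log₁₀(3.88)
= -57.70 · (0.5888) = -33.98 mV

-34 mV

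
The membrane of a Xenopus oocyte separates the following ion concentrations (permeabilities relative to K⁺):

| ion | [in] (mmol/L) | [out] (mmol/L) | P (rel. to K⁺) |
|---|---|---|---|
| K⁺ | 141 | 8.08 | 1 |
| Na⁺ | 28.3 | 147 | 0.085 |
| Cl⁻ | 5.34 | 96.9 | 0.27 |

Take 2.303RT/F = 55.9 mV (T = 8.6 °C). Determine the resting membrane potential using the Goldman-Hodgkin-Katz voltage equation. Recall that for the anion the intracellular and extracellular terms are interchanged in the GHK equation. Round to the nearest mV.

Vm = 55.9 · log₁₀[(Σ P·[cation]ₒ + Σ P·[anion]ᵢ) / (Σ P·[cation]ᵢ + Σ P·[anion]ₒ)]
Numerator = 1×8.08 + 0.085×147 + 0.27×5.34 = 22.02
Denominator = 1×141 + 0.085×28.3 + 0.27×96.9 = 169.6
Vm = 55.9 · log₁₀(0.12984) = 55.9 × (-0.8866) = -49.56 mV

-50 mV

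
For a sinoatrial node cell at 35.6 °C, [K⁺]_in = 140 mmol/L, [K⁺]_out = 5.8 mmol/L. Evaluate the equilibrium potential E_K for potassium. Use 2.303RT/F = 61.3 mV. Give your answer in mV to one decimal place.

E = (61.3/z) · log₁₀([K⁺]_out/[K⁺]_in) with z = +1.
= (61.3/1) · log₁₀(5.8/140) = 61.30 · log₁₀(0.04143)
= 61.30 · (-1.3827) = -84.76 mV

-84.8 mV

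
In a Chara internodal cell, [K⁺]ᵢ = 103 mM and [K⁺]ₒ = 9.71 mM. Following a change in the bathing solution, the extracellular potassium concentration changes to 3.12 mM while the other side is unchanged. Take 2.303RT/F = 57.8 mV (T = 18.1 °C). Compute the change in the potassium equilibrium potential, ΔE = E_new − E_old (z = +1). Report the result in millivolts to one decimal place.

E_old = (57.8/1)·log₁₀(9.71/103) = -59.28 mV
E_new = (57.8/1)·log₁₀(3.12/103) = -87.78 mV
ΔE = -87.78 − (-59.28) = -28.50 mV

-28.5 mV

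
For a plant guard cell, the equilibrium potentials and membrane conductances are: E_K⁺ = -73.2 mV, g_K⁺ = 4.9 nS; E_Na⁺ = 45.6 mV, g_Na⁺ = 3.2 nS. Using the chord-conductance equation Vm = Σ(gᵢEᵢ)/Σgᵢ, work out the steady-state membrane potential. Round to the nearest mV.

-26 mV

Σ gᵢEᵢ = 4.9·(-73.2) + 3.2·(45.6) = -212.76
Σ gᵢ = 4.9 + 3.2 = 8.1
Vm = -212.76 / 8.1 = -26.27 mV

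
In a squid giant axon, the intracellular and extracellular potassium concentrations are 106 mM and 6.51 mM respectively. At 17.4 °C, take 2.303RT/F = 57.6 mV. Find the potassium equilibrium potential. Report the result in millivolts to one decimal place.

-69.8 mV

E = (57.6/z) · log₁₀([K⁺]_out/[K⁺]_in) with z = +1.
= (57.6/1) · log₁₀(6.51/106) = 57.60 · log₁₀(0.06142)
= 57.60 · (-1.2117) = -69.80 mV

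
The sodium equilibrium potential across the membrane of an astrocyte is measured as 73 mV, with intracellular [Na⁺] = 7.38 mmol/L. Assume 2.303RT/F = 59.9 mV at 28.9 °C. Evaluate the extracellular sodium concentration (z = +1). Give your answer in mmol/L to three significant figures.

122 mmol/L

Nernst: E = (59.9/1) · log₁₀([out]/[in]), so log₁₀([out]/[in]) = 73.0 × 1 / 59.9 = 1.2187.
[out]/[in] = 10^(1.2187) = 16.55.
[out] = 16.55 × 7.38 = 122.1 mmol/L.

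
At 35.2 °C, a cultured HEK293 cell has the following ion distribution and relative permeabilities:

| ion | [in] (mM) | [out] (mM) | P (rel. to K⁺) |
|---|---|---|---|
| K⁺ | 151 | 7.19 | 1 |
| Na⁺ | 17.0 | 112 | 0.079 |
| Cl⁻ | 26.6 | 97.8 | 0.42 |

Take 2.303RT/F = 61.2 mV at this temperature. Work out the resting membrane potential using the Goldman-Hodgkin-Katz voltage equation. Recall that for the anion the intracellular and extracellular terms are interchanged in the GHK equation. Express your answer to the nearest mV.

Vm = 61.2 · log₁₀[(Σ P·[cation]ₒ + Σ P·[anion]ᵢ) / (Σ P·[cation]ᵢ + Σ P·[anion]ₒ)]
Numerator = 1×7.19 + 0.079×112 + 0.42×26.6 = 27.21
Denominator = 1×151 + 0.079×17.0 + 0.42×97.8 = 193.4
Vm = 61.2 · log₁₀(0.14068) = 61.2 × (-0.8518) = -52.13 mV

-52 mV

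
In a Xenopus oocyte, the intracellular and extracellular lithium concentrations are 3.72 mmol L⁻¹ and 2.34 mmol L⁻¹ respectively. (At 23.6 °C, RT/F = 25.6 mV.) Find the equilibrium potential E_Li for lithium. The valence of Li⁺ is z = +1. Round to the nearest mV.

-12 mV

E = (25.6/z) · ln([Li⁺]_out/[Li⁺]_in) with z = +1.
= (25.6/1) · ln(2.34/3.72) = 25.60 · ln(0.629)
= 25.60 · (-0.4636) = -11.87 mV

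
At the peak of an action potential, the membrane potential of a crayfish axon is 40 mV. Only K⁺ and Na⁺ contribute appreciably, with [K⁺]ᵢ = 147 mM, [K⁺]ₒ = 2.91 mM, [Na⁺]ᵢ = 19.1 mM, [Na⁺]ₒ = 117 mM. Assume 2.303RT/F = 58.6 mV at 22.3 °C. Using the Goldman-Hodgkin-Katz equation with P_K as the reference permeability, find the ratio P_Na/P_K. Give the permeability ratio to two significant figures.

28

Let α = P_Na/P_K. GHK: Vm = 58.6·log₁₀[(Kₒ + α·Naₒ)/(Kᵢ + α·Naᵢ)].
10^(Vm/58.6) = 10^(40.0/58.6) = 4.815
So 4.815·(Kᵢ + α·Naᵢ) = Kₒ + α·Naₒ → α = (4.815·147.0 − 2.91) / (117.0 − 4.815·19.1)
α = (707.8 − 2.91) / (117.0 − 91.97) = 704.9/25.03 = 28.16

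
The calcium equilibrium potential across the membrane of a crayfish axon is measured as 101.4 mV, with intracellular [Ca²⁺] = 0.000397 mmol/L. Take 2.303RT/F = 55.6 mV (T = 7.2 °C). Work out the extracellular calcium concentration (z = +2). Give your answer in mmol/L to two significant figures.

1.8 mmol/L

Nernst: E = (55.6/2) · log₁₀([out]/[in]), so log₁₀([out]/[in]) = 101.4 × 2 / 55.6 = 3.6475.
[out]/[in] = 10^(3.6475) = 4441.
[out] = 4441 × 0.000397 = 1.763 mmol/L.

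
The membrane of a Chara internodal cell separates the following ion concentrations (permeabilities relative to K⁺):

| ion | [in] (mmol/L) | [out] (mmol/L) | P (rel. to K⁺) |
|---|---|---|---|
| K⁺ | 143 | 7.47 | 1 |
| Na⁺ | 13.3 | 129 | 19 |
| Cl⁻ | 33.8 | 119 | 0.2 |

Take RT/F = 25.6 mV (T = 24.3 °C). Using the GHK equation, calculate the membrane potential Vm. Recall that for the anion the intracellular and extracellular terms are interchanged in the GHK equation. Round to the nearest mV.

Vm = 25.6 · ln[(Σ P·[cation]ₒ + Σ P·[anion]ᵢ) / (Σ P·[cation]ᵢ + Σ P·[anion]ₒ)]
Numerator = 1×7.47 + 19×129 + 0.2×33.8 = 2465
Denominator = 1×143 + 19×13.3 + 0.2×119 = 419.5
Vm = 25.6 · ln(5.8766) = 25.6 × (1.7710) = 45.34 mV

45 mV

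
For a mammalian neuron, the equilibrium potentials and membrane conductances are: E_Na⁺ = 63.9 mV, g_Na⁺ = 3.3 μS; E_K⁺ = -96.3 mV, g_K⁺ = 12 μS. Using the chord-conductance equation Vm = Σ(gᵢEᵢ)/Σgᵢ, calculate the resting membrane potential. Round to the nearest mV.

Σ gᵢEᵢ = 3.3·(63.9) + 12·(-96.3) = -944.73
Σ gᵢ = 3.3 + 12 = 15.3
Vm = -944.73 / 15.3 = -61.75 mV

-62 mV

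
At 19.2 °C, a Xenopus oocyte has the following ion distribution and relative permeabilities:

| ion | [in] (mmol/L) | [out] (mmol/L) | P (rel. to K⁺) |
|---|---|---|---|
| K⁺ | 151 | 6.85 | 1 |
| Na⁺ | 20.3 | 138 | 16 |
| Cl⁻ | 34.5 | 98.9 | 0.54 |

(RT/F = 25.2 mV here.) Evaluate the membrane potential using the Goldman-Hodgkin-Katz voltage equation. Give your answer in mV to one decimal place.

Vm = 25.2 · ln[(Σ P·[cation]ₒ + Σ P·[anion]ᵢ) / (Σ P·[cation]ᵢ + Σ P·[anion]ₒ)]
Numerator = 1×6.85 + 16×138 + 0.54×34.5 = 2233
Denominator = 1×151 + 16×20.3 + 0.54×98.9 = 529.2
Vm = 25.2 · ln(4.2204) = 25.2 × (1.4399) = 36.29 mV

36.3 mV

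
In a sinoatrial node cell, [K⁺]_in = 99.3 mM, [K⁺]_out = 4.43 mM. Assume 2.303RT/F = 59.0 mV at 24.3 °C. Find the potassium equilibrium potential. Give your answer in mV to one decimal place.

E = (59.0/z) · log₁₀([K⁺]_out/[K⁺]_in) with z = +1.
= (59.0/1) · log₁₀(4.43/99.3) = 59.00 · log₁₀(0.04461)
= 59.00 · (-1.3505) = -79.68 mV

-79.7 mV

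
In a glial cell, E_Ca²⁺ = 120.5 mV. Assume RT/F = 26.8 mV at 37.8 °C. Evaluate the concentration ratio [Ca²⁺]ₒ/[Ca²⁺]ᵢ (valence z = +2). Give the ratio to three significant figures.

ln([out]/[in]) = E·z/(26.8) = 120.5 × 2 / 26.8 = 8.9925
[out]/[in] = e^(8.9925) = 8043

8040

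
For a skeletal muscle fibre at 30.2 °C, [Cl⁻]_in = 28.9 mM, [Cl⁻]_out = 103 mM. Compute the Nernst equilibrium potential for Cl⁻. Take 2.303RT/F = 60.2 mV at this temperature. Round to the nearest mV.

-33 mV

E = (60.2/z) · log₁₀([Cl⁻]_out/[Cl⁻]_in) with z = -1.
For an anion, dividing by z = -1 reverses the sign.
= (60.2/-1) · log₁₀(103/28.9) = -60.20 · log₁₀(3.564)
= -60.20 · (0.5519) = -33.23 mV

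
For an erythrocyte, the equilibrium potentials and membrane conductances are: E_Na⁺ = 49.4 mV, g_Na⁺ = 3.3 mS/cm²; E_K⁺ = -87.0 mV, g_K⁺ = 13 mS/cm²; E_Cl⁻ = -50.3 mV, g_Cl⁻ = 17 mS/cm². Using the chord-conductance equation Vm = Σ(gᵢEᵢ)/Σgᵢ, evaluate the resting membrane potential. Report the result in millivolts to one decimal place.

Σ gᵢEᵢ = 3.3·(49.4) + 13·(-87.0) + 17·(-50.3) = -1823.08
Σ gᵢ = 3.3 + 13 + 17 = 33.3
Vm = -1823.08 / 33.3 = -54.75 mV

-54.7 mV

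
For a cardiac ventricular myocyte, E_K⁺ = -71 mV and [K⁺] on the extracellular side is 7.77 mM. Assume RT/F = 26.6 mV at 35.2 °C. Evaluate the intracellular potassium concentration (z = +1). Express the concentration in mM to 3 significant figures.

Nernst: E = (26.6/1) · ln([out]/[in]), so ln([out]/[in]) = -71.0 × 1 / 26.6 = -2.6692.
[out]/[in] = e^(-2.6692) = 0.06931.
[in] = 7.77 / 0.06931 = 112.1 mM.

112 mM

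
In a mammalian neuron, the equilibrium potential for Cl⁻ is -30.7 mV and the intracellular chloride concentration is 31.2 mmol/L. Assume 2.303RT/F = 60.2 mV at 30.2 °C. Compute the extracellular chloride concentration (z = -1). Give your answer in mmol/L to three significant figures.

101 mmol/L

Nernst: E = (60.2/-1) · log₁₀([out]/[in]), so log₁₀([out]/[in]) = -30.7 × -1 / 60.2 = 0.5100.
[out]/[in] = 10^(0.5100) = 3.236.
[out] = 3.236 × 31.2 = 101 mmol/L.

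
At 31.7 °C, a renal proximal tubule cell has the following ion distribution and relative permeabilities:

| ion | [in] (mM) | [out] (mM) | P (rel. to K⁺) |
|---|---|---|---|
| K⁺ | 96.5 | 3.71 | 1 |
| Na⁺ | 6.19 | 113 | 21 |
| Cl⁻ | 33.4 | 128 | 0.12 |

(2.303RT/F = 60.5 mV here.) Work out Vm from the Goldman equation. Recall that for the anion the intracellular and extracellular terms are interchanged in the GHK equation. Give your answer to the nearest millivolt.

Vm = 60.5 · log₁₀[(Σ P·[cation]ₒ + Σ P·[anion]ᵢ) / (Σ P·[cation]ᵢ + Σ P·[anion]ₒ)]
Numerator = 1×3.71 + 21×113 + 0.12×33.4 = 2381
Denominator = 1×96.5 + 21×6.19 + 0.12×128 = 241.9
Vm = 60.5 · log₁₀(9.8438) = 60.5 × (0.9932) = 60.09 mV

60 mV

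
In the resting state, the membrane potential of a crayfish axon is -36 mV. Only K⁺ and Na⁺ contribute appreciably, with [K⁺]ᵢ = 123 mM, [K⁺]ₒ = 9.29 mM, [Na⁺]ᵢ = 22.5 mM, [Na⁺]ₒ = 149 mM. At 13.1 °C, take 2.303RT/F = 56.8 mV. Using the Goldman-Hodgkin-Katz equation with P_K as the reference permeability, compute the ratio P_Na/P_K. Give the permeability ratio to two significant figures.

0.13

Let α = P_Na/P_K. GHK: Vm = 56.8·log₁₀[(Kₒ + α·Naₒ)/(Kᵢ + α·Naᵢ)].
10^(Vm/56.8) = 10^(-36.0/56.8) = 0.23238
So 0.23238·(Kᵢ + α·Naᵢ) = Kₒ + α·Naₒ → α = (0.23238·123.0 − 9.29) / (149.0 − 0.23238·22.5)
α = (28.58 − 9.29) / (149.0 − 5.229) = 19.29/143.8 = 0.1342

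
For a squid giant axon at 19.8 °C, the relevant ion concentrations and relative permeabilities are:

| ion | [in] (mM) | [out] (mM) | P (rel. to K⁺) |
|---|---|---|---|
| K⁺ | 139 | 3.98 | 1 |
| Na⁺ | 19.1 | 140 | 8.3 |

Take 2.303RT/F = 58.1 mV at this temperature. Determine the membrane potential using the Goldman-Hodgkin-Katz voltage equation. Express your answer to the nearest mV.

Vm = 58.1 · log₁₀[(Σ P·[cation]ₒ + Σ P·[anion]ᵢ) / (Σ P·[cation]ᵢ + Σ P·[anion]ₒ)]
Numerator = 1×3.98 + 8.3×140 = 1166
Denominator = 1×139 + 8.3×19.1 = 297.5
Vm = 58.1 · log₁₀(3.9189) = 58.1 × (0.5932) = 34.46 mV

34 mV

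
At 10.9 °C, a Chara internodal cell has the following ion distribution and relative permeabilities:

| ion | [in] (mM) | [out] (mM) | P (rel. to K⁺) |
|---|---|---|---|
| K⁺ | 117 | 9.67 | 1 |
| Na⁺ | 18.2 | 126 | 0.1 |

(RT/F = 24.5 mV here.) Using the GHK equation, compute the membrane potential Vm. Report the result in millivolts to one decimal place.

Vm = 24.5 · ln[(Σ P·[cation]ₒ + Σ P·[anion]ᵢ) / (Σ P·[cation]ᵢ + Σ P·[anion]ₒ)]
Numerator = 1×9.67 + 0.1×126 = 22.27
Denominator = 1×117 + 0.1×18.2 = 118.8
Vm = 24.5 · ln(0.18743) = 24.5 × (-1.6744) = -41.02 mV

-41.0 mV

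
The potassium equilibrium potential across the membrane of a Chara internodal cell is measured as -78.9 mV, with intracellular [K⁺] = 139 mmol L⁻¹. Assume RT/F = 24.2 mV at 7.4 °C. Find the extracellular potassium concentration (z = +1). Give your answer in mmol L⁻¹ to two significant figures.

Nernst: E = (24.2/1) · ln([out]/[in]), so ln([out]/[in]) = -78.9 × 1 / 24.2 = -3.2603.
[out]/[in] = e^(-3.2603) = 0.03838.
[out] = 0.03838 × 139 = 5.334 mmol L⁻¹.

5.3 mmol L⁻¹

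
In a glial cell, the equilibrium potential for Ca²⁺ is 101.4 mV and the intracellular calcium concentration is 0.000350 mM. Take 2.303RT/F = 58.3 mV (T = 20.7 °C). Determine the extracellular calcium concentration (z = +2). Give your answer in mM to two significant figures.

1.1 mM

Nernst: E = (58.3/2) · log₁₀([out]/[in]), so log₁₀([out]/[in]) = 101.4 × 2 / 58.3 = 3.4786.
[out]/[in] = 10^(3.4786) = 3010.
[out] = 3010 × 0.000350 = 1.053 mM.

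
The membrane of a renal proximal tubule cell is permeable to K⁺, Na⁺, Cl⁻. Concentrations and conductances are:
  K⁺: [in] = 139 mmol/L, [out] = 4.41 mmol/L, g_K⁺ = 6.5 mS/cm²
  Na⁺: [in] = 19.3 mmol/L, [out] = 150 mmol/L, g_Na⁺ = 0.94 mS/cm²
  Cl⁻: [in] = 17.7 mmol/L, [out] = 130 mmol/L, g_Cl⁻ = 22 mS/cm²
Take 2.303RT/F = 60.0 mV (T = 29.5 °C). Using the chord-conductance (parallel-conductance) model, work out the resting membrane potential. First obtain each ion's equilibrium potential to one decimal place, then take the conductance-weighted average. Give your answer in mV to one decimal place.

E_K⁺ = (60.0/1)·log₁₀(4.41/139) = -89.9 mV
E_Na⁺ = (60.0/1)·log₁₀(150/19.3) = 53.4 mV
E_Cl⁻ = (60.0/-1)·log₁₀(130/17.7) = -52.0 mV
Vm = (Σ gᵢEᵢ)/(Σ gᵢ) = (6.5·-89.9 + 0.94·53.4 + 22·-52.0) / (6.5 + 0.94 + 22)
= -1678.15 / 29.44 = -57.00 mV

-57.0 mV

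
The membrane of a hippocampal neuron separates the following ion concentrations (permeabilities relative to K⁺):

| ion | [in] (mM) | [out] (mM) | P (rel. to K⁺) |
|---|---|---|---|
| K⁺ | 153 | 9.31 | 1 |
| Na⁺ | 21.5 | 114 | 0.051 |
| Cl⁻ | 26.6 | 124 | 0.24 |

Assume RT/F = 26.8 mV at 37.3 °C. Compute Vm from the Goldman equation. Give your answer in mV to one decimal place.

-57.5 mV

Vm = 26.8 · ln[(Σ P·[cation]ₒ + Σ P·[anion]ᵢ) / (Σ P·[cation]ᵢ + Σ P·[anion]ₒ)]
Numerator = 1×9.31 + 0.051×114 + 0.24×26.6 = 21.51
Denominator = 1×153 + 0.051×21.5 + 0.24×124 = 183.9
Vm = 26.8 · ln(0.11698) = 26.8 × (-2.1457) = -57.51 mV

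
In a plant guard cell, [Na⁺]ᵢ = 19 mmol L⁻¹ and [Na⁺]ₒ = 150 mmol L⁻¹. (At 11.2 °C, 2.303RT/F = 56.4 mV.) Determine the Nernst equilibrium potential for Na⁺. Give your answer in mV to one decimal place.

50.6 mV

E = (56.4/z) · log₁₀([Na⁺]_out/[Na⁺]_in) with z = +1.
= (56.4/1) · log₁₀(150/19) = 56.40 · log₁₀(7.895)
= 56.40 · (0.8973) = 50.61 mV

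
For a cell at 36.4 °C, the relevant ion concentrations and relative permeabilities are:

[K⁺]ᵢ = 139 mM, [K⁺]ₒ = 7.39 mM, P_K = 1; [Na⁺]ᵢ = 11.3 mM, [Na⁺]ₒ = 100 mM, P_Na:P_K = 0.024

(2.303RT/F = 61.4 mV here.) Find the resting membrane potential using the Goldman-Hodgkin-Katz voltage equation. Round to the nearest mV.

-71 mV

Vm = 61.4 · log₁₀[(Σ P·[cation]ₒ + Σ P·[anion]ᵢ) / (Σ P·[cation]ᵢ + Σ P·[anion]ₒ)]
Numerator = 1×7.39 + 0.024×100 = 9.79
Denominator = 1×139 + 0.024×11.3 = 139.3
Vm = 61.4 · log₁₀(0.070295) = 61.4 × (-1.1531) = -70.80 mV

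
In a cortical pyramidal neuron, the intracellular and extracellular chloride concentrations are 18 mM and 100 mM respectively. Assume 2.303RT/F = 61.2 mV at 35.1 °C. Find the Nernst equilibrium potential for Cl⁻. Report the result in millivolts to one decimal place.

-45.6 mV

E = (61.2/z) · log₁₀([Cl⁻]_out/[Cl⁻]_in) with z = -1.
For an anion, dividing by z = -1 reverses the sign.
= (61.2/-1) · log₁₀(100/18) = -61.20 · log₁₀(5.556)
= -61.20 · (0.7447) = -45.58 mV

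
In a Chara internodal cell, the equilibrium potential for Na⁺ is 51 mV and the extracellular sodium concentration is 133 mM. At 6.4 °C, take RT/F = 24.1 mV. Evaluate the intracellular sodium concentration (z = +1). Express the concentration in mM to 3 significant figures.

Nernst: E = (24.1/1) · ln([out]/[in]), so ln([out]/[in]) = 51.0 × 1 / 24.1 = 2.1162.
[out]/[in] = e^(2.1162) = 8.299.
[in] = 133 / 8.299 = 16.03 mM.

16.0 mM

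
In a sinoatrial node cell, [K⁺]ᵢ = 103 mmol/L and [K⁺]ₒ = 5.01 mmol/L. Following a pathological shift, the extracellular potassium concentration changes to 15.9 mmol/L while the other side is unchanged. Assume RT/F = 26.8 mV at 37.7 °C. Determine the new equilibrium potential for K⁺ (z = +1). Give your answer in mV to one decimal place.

-50.1 mV

After the shift: [K⁺]_out = 15.9, [K⁺]_in = 103 mmol/L.
E_new = (26.8/1)·ln(15.9/103) = 26.80 · (-1.8684) = -50.07 mV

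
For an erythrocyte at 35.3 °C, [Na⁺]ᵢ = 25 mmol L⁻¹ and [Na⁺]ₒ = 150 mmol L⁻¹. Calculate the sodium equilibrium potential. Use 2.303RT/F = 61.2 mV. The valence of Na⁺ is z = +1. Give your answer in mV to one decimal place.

E = (61.2/z) · log₁₀([Na⁺]_out/[Na⁺]_in) with z = +1.
= (61.2/1) · log₁₀(150/25) = 61.20 · log₁₀(6)
= 61.20 · (0.7782) = 47.62 mV

47.6 mV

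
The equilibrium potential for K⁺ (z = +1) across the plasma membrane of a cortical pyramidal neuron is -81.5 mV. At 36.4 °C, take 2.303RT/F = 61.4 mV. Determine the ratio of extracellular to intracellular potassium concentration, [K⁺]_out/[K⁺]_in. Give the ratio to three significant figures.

0.0471

log₁₀([out]/[in]) = E·z/(61.4) = -81.5 × 1 / 61.4 = -1.3274
[out]/[in] = 10^(-1.3274) = 0.04706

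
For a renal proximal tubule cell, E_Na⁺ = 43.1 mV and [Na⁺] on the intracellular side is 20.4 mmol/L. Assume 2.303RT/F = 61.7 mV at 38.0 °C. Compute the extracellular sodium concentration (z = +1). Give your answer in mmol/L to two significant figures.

Nernst: E = (61.7/1) · log₁₀([out]/[in]), so log₁₀([out]/[in]) = 43.1 × 1 / 61.7 = 0.6985.
[out]/[in] = 10^(0.6985) = 4.995.
[out] = 4.995 × 20.4 = 101.9 mmol/L.

100 mmol/L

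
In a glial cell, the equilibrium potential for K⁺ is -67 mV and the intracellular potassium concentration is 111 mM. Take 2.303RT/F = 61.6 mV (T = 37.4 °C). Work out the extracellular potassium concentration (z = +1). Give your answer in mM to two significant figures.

9.1 mM

Nernst: E = (61.6/1) · log₁₀([out]/[in]), so log₁₀([out]/[in]) = -67.0 × 1 / 61.6 = -1.0877.
[out]/[in] = 10^(-1.0877) = 0.08172.
[out] = 0.08172 × 111 = 9.071 mM.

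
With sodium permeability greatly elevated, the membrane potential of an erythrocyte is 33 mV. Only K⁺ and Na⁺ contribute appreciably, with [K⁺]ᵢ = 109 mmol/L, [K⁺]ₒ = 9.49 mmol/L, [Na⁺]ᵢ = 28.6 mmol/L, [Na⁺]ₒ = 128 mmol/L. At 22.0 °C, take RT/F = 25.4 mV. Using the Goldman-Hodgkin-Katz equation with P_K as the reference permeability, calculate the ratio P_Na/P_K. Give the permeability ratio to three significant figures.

Let α = P_Na/P_K. GHK: Vm = 25.4·ln[(Kₒ + α·Naₒ)/(Kᵢ + α·Naᵢ)].
e^(Vm/25.4) = e^(33.0/25.4) = 3.6664
So 3.6664·(Kᵢ + α·Naᵢ) = Kₒ + α·Naₒ → α = (3.6664·109.0 − 9.49) / (128.0 − 3.6664·28.6)
α = (399.6 − 9.49) / (128.0 − 104.9) = 390.1/23.14 = 16.86

16.9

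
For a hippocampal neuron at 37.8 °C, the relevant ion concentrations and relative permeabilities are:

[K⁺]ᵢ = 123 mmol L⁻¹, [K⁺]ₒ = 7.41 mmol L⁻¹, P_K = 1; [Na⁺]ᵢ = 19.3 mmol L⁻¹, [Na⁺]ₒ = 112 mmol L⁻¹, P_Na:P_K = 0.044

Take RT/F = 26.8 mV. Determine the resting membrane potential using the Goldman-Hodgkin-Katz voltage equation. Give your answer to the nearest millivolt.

-62 mV

Vm = 26.8 · ln[(Σ P·[cation]ₒ + Σ P·[anion]ᵢ) / (Σ P·[cation]ᵢ + Σ P·[anion]ₒ)]
Numerator = 1×7.41 + 0.044×112 = 12.34
Denominator = 1×123 + 0.044×19.3 = 123.8
Vm = 26.8 · ln(0.099621) = 26.8 × (-2.3064) = -61.81 mV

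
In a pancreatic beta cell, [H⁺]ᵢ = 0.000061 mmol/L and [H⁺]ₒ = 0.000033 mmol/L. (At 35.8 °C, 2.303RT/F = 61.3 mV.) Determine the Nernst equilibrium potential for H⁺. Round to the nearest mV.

E = (61.3/z) · log₁₀([H⁺]_out/[H⁺]_in) with z = +1.
= (61.3/1) · log₁₀(0.000033/0.000061) = 61.30 · log₁₀(0.541)
= 61.30 · (-0.2668) = -16.36 mV

-16 mV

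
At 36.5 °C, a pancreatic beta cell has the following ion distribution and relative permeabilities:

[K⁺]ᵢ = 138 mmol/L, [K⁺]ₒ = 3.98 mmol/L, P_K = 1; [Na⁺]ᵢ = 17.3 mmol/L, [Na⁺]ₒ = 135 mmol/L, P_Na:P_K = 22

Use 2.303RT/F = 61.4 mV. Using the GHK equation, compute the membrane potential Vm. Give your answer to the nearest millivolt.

Vm = 61.4 · log₁₀[(Σ P·[cation]ₒ + Σ P·[anion]ᵢ) / (Σ P·[cation]ᵢ + Σ P·[anion]ₒ)]
Numerator = 1×3.98 + 22×135 = 2974
Denominator = 1×138 + 22×17.3 = 518.6
Vm = 61.4 · log₁₀(5.7346) = 61.4 × (0.7585) = 46.57 mV

47 mV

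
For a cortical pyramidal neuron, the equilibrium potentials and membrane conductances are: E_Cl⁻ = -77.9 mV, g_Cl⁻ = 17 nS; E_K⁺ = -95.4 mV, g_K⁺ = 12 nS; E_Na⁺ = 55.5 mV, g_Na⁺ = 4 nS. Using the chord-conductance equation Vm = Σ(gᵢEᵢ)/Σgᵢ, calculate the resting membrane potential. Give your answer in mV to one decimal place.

-68.1 mV

Σ gᵢEᵢ = 17·(-77.9) + 12·(-95.4) + 4·(55.5) = -2247.10
Σ gᵢ = 17 + 12 + 4 = 33
Vm = -2247.10 / 33 = -68.09 mV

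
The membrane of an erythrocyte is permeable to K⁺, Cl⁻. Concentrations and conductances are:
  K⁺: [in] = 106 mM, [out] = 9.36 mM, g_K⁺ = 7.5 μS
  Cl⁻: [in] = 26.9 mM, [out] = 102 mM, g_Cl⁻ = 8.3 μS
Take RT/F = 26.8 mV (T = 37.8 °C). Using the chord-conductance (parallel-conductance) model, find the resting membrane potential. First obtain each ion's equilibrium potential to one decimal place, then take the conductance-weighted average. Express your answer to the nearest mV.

E_K⁺ = (26.8/1)·ln(9.36/106) = -65.0 mV
E_Cl⁻ = (26.8/-1)·ln(102/26.9) = -35.7 mV
Vm = (Σ gᵢEᵢ)/(Σ gᵢ) = (7.5·-65.0 + 8.3·-35.7) / (7.5 + 8.3)
= -783.81 / 15.8 = -49.61 mV

-50 mV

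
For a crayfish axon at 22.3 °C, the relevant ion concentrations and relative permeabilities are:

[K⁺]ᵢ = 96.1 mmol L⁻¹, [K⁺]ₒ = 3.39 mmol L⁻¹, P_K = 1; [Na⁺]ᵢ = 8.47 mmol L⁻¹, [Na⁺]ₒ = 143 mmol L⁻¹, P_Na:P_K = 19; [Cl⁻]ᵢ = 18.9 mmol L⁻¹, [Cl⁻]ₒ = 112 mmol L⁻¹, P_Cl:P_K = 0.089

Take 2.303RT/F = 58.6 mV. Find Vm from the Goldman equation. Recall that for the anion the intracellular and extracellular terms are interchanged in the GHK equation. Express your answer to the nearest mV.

Vm = 58.6 · log₁₀[(Σ P·[cation]ₒ + Σ P·[anion]ᵢ) / (Σ P·[cation]ᵢ + Σ P·[anion]ₒ)]
Numerator = 1×3.39 + 19×143 + 0.089×18.9 = 2722
Denominator = 1×96.1 + 19×8.47 + 0.089×112 = 267
Vm = 58.6 · log₁₀(10.195) = 58.6 × (1.0084) = 59.09 mV

59 mV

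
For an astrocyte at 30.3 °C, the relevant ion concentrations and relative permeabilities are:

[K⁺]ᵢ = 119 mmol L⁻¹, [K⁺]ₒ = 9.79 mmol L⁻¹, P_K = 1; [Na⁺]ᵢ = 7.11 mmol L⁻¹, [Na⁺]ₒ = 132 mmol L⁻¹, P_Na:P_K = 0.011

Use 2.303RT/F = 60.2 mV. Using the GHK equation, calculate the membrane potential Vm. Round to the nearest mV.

-62 mV

Vm = 60.2 · log₁₀[(Σ P·[cation]ₒ + Σ P·[anion]ᵢ) / (Σ P·[cation]ᵢ + Σ P·[anion]ₒ)]
Numerator = 1×9.79 + 0.011×132 = 11.24
Denominator = 1×119 + 0.011×7.11 = 119.1
Vm = 60.2 · log₁₀(0.094409) = 60.2 × (-1.0250) = -61.70 mV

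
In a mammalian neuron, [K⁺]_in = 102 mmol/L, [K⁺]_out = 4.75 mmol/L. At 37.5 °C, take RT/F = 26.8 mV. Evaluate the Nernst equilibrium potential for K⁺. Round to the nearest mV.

-82 mV

E = (26.8/z) · ln([K⁺]_out/[K⁺]_in) with z = +1.
= (26.8/1) · ln(4.75/102) = 26.80 · ln(0.04657)
= 26.80 · (-3.0668) = -82.19 mV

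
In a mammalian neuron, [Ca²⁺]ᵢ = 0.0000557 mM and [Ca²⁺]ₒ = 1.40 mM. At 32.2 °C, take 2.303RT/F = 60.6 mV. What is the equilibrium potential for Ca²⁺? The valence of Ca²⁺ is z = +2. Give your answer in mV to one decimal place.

133.3 mV

E = (60.6/z) · log₁₀([Ca²⁺]_out/[Ca²⁺]_in) with z = +2.
= (60.6/2) · log₁₀(1.40/0.0000557) = 30.30 · log₁₀(2.513e+04)
= 30.30 · (4.4003) = 133.33 mV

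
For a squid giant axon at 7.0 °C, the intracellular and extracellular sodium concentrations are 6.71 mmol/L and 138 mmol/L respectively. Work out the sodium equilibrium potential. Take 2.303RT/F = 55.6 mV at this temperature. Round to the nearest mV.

E = (55.6/z) · log₁₀([Na⁺]_out/[Na⁺]_in) with z = +1.
= (55.6/1) · log₁₀(138/6.71) = 55.60 · log₁₀(20.57)
= 55.60 · (1.3132) = 73.01 mV

73 mV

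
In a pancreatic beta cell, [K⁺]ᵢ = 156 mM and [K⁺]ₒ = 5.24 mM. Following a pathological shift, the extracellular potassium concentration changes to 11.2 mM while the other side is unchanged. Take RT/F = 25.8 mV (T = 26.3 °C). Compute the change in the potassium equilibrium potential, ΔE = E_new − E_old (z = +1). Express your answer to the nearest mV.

20 mV

E_old = (25.8/1)·ln(5.24/156) = -87.55 mV
E_new = (25.8/1)·ln(11.2/156) = -67.96 mV
ΔE = -67.96 − (-87.55) = 19.60 mV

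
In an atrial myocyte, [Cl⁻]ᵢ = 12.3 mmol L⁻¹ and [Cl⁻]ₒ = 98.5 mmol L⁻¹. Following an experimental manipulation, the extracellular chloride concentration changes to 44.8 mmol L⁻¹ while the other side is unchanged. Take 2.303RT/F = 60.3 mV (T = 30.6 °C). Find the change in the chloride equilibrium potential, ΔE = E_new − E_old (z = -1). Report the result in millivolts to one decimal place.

20.6 mV

E_old = (60.3/-1)·log₁₀(98.5/12.3) = -54.48 mV
E_new = (60.3/-1)·log₁₀(44.8/12.3) = -33.85 mV
ΔE = -33.85 − (-54.48) = 20.63 mV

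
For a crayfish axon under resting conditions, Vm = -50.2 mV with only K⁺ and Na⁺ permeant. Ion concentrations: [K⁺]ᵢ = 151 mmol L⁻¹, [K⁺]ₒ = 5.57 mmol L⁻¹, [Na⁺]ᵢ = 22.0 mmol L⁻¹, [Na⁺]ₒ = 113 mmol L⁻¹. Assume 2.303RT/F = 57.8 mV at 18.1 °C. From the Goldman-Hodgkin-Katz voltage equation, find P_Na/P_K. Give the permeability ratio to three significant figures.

0.135

Let α = P_Na/P_K. GHK: Vm = 57.8·log₁₀[(Kₒ + α·Naₒ)/(Kᵢ + α·Naᵢ)].
10^(Vm/57.8) = 10^(-50.2/57.8) = 0.13536
So 0.13536·(Kᵢ + α·Naᵢ) = Kₒ + α·Naₒ → α = (0.13536·151.0 − 5.57) / (113.0 − 0.13536·22.0)
α = (20.44 − 5.57) / (113.0 − 2.978) = 14.87/110 = 0.1351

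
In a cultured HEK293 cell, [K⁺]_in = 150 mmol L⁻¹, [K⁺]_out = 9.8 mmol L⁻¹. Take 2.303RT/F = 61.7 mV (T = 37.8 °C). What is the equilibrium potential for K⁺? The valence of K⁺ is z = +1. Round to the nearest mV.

-73 mV

E = (61.7/z) · log₁₀([K⁺]_out/[K⁺]_in) with z = +1.
= (61.7/1) · log₁₀(9.8/150) = 61.70 · log₁₀(0.06533)
= 61.70 · (-1.1849) = -73.11 mV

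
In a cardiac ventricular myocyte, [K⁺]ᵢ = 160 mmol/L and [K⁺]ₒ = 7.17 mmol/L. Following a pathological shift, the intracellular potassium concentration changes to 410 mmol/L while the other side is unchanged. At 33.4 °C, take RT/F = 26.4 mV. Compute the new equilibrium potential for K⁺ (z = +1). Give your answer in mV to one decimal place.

After the shift: [K⁺]_out = 7.17, [K⁺]_in = 410 mmol/L.
E_new = (26.4/1)·ln(7.17/410) = 26.40 · (-4.0463) = -106.82 mV

-106.8 mV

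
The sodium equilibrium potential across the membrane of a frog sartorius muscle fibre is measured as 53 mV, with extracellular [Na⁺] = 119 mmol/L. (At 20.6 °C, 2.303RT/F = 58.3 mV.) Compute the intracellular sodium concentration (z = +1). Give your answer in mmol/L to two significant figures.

Nernst: E = (58.3/1) · log₁₀([out]/[in]), so log₁₀([out]/[in]) = 53.0 × 1 / 58.3 = 0.9091.
[out]/[in] = 10^(0.9091) = 8.111.
[in] = 119 / 8.111 = 14.67 mmol/L.

15 mmol/L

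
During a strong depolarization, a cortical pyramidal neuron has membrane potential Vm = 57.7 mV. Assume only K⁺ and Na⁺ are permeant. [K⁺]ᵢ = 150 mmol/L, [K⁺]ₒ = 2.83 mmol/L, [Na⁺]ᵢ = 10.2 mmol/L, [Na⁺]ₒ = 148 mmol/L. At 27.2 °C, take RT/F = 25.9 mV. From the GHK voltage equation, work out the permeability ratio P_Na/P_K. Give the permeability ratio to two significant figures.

26

Let α = P_Na/P_K. GHK: Vm = 25.9·ln[(Kₒ + α·Naₒ)/(Kᵢ + α·Naᵢ)].
e^(Vm/25.9) = e^(57.7/25.9) = 9.2794
So 9.2794·(Kᵢ + α·Naᵢ) = Kₒ + α·Naₒ → α = (9.2794·150.0 − 2.83) / (148.0 − 9.2794·10.2)
α = (1392 − 2.83) / (148.0 − 94.65) = 1389/53.35 = 26.04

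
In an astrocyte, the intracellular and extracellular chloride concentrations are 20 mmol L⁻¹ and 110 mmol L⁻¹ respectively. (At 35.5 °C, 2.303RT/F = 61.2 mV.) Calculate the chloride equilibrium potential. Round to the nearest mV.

E = (61.2/z) · log₁₀([Cl⁻]_out/[Cl⁻]_in) with z = -1.
For an anion, dividing by z = -1 reverses the sign.
= (61.2/-1) · log₁₀(110/20) = -61.20 · log₁₀(5.5)
= -61.20 · (0.7404) = -45.31 mV

-45 mV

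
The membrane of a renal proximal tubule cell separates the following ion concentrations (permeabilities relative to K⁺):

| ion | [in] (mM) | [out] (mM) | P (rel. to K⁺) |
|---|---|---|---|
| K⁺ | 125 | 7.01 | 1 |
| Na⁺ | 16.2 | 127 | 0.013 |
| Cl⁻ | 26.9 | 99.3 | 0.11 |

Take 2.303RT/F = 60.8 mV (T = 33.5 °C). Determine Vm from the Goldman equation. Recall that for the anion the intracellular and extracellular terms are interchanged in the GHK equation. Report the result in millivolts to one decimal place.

Vm = 60.8 · log₁₀[(Σ P·[cation]ₒ + Σ P·[anion]ᵢ) / (Σ P·[cation]ᵢ + Σ P·[anion]ₒ)]
Numerator = 1×7.01 + 0.013×127 + 0.11×26.9 = 11.62
Denominator = 1×125 + 0.013×16.2 + 0.11×99.3 = 136.1
Vm = 60.8 · log₁₀(0.085357) = 60.8 × (-1.0688) = -64.98 mV

-65.0 mV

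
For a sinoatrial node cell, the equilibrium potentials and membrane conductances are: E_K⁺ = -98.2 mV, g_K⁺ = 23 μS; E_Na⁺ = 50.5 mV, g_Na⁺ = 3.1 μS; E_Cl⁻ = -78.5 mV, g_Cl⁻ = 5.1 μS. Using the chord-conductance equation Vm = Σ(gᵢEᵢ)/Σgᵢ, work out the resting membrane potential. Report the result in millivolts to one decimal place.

-80.2 mV

Σ gᵢEᵢ = 23·(-98.2) + 3.1·(50.5) + 5.1·(-78.5) = -2502.40
Σ gᵢ = 23 + 3.1 + 5.1 = 31.2
Vm = -2502.40 / 31.2 = -80.21 mV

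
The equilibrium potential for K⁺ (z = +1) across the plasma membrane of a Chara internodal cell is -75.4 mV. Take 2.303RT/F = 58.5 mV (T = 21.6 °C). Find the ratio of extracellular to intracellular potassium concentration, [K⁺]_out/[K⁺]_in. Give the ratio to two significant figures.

log₁₀([out]/[in]) = E·z/(58.5) = -75.4 × 1 / 58.5 = -1.2889
[out]/[in] = 10^(-1.2889) = 0.05142

0.051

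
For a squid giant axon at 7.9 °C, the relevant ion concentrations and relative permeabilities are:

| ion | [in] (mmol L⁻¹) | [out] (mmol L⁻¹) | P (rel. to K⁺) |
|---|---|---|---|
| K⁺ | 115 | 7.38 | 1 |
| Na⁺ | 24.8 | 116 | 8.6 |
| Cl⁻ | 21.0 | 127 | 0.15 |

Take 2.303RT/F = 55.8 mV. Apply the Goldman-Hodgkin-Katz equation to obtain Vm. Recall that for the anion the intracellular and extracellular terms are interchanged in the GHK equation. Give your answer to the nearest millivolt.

Vm = 55.8 · log₁₀[(Σ P·[cation]ₒ + Σ P·[anion]ᵢ) / (Σ P·[cation]ᵢ + Σ P·[anion]ₒ)]
Numerator = 1×7.38 + 8.6×116 + 0.15×21.0 = 1008
Denominator = 1×115 + 8.6×24.8 + 0.15×127 = 347.3
Vm = 55.8 · log₁₀(2.9025) = 55.8 × (0.4628) = 25.82 mV

26 mV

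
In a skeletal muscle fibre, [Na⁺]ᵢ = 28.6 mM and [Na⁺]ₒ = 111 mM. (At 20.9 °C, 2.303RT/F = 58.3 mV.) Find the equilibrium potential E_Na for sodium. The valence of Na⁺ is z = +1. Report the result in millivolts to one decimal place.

E = (58.3/z) · log₁₀([Na⁺]_out/[Na⁺]_in) with z = +1.
= (58.3/1) · log₁₀(111/28.6) = 58.30 · log₁₀(3.881)
= 58.30 · (0.5890) = 34.34 mV

34.3 mV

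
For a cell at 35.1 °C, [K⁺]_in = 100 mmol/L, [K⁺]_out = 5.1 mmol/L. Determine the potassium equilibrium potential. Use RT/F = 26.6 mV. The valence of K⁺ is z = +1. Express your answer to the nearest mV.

-79 mV

E = (26.6/z) · ln([K⁺]_out/[K⁺]_in) with z = +1.
= (26.6/1) · ln(5.1/100) = 26.60 · ln(0.051)
= 26.60 · (-2.9759) = -79.16 mV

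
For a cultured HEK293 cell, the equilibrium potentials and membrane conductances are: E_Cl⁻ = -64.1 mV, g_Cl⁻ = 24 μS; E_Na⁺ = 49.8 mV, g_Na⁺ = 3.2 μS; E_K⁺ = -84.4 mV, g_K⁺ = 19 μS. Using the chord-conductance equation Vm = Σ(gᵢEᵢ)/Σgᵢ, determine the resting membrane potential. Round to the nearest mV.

Σ gᵢEᵢ = 24·(-64.1) + 3.2·(49.8) + 19·(-84.4) = -2982.64
Σ gᵢ = 24 + 3.2 + 19 = 46.2
Vm = -2982.64 / 46.2 = -64.56 mV

-65 mV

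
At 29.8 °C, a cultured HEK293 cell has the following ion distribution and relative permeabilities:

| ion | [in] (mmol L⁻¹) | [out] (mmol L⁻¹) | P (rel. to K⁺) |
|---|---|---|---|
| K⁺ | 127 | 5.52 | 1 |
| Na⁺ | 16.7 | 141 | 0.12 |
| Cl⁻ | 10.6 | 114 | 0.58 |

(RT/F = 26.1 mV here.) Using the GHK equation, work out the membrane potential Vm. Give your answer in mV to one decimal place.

-50.1 mV

Vm = 26.1 · ln[(Σ P·[cation]ₒ + Σ P·[anion]ᵢ) / (Σ P·[cation]ᵢ + Σ P·[anion]ₒ)]
Numerator = 1×5.52 + 0.12×141 + 0.58×10.6 = 28.59
Denominator = 1×127 + 0.12×16.7 + 0.58×114 = 195.1
Vm = 26.1 · ln(0.14651) = 26.1 × (-1.9206) = -50.13 mV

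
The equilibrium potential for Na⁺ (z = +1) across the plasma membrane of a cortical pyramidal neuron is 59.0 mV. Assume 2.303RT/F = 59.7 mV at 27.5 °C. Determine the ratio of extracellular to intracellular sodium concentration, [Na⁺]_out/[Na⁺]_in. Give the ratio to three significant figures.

log₁₀([out]/[in]) = E·z/(59.7) = 59.0 × 1 / 59.7 = 0.9883
[out]/[in] = 10^(0.9883) = 9.734

9.73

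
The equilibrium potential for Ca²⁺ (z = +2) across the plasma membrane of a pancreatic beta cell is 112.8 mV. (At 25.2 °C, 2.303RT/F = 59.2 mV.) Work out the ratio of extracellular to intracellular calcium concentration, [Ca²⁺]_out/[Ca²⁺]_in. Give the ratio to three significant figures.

log₁₀([out]/[in]) = E·z/(59.2) = 112.8 × 2 / 59.2 = 3.8108
[out]/[in] = 10^(3.8108) = 6469

6470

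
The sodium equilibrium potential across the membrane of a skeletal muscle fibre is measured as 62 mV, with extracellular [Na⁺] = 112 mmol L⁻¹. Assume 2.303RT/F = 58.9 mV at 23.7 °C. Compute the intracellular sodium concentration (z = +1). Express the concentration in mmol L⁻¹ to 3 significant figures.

9.92 mmol L⁻¹

Nernst: E = (58.9/1) · log₁₀([out]/[in]), so log₁₀([out]/[in]) = 62.0 × 1 / 58.9 = 1.0526.
[out]/[in] = 10^(1.0526) = 11.29.
[in] = 112 / 11.29 = 9.922 mmol L⁻¹.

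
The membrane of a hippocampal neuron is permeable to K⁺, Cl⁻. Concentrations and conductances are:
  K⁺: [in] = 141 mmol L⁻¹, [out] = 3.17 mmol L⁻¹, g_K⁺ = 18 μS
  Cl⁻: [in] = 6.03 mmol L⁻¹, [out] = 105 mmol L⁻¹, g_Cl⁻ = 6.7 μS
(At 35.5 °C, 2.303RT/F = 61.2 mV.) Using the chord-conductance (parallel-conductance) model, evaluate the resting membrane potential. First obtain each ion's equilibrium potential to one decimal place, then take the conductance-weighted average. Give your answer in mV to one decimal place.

E_K⁺ = (61.2/1)·log₁₀(3.17/141) = -100.9 mV
E_Cl⁻ = (61.2/-1)·log₁₀(105/6.03) = -75.9 mV
Vm = (Σ gᵢEᵢ)/(Σ gᵢ) = (18·-100.9 + 6.7·-75.9) / (18 + 6.7)
= -2324.73 / 24.7 = -94.12 mV

-94.1 mV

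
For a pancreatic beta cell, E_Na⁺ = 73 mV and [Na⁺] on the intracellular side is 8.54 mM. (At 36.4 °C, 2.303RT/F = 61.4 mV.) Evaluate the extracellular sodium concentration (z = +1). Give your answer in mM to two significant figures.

130 mM

Nernst: E = (61.4/1) · log₁₀([out]/[in]), so log₁₀([out]/[in]) = 73.0 × 1 / 61.4 = 1.1889.
[out]/[in] = 10^(1.1889) = 15.45.
[out] = 15.45 × 8.54 = 131.9 mM.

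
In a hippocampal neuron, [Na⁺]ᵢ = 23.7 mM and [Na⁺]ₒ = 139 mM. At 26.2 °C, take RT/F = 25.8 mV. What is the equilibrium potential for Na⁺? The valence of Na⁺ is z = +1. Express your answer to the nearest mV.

46 mV

E = (25.8/z) · ln([Na⁺]_out/[Na⁺]_in) with z = +1.
= (25.8/1) · ln(139/23.7) = 25.80 · ln(5.865)
= 25.80 · (1.7690) = 45.64 mV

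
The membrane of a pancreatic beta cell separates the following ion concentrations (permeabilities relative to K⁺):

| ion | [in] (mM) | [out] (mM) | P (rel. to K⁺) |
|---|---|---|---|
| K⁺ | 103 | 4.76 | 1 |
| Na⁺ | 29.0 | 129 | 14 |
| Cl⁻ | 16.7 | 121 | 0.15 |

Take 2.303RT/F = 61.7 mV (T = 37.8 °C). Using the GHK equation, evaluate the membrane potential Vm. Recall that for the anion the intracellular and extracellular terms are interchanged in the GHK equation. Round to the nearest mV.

Vm = 61.7 · log₁₀[(Σ P·[cation]ₒ + Σ P·[anion]ᵢ) / (Σ P·[cation]ᵢ + Σ P·[anion]ₒ)]
Numerator = 1×4.76 + 14×129 + 0.15×16.7 = 1813
Denominator = 1×103 + 14×29.0 + 0.15×121 = 527.1
Vm = 61.7 · log₁₀(3.4398) = 61.7 × (0.5365) = 33.10 mV

33 mV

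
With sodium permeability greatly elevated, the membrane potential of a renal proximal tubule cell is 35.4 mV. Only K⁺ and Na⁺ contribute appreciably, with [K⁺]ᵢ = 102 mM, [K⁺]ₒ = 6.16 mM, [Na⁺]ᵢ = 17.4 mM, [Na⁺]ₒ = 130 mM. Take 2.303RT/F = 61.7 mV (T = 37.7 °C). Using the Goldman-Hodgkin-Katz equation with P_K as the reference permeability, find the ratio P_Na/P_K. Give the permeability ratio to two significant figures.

5.8

Let α = P_Na/P_K. GHK: Vm = 61.7·log₁₀[(Kₒ + α·Naₒ)/(Kᵢ + α·Naᵢ)].
10^(Vm/61.7) = 10^(35.4/61.7) = 3.7475
So 3.7475·(Kᵢ + α·Naᵢ) = Kₒ + α·Naₒ → α = (3.7475·102.0 − 6.16) / (130.0 − 3.7475·17.4)
α = (382.2 − 6.16) / (130.0 − 65.21) = 376.1/64.79 = 5.804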